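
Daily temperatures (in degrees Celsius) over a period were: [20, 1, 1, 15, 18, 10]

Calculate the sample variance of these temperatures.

69.3667

Step 1: Compute the mean: (20 + 1 + 1 + 15 + 18 + 10) / 6 = 10.8333
Step 2: Compute squared deviations from the mean:
  (20 - 10.8333)^2 = 84.0278
  (1 - 10.8333)^2 = 96.6944
  (1 - 10.8333)^2 = 96.6944
  (15 - 10.8333)^2 = 17.3611
  (18 - 10.8333)^2 = 51.3611
  (10 - 10.8333)^2 = 0.6944
Step 3: Sum of squared deviations = 346.8333
Step 4: Sample variance = 346.8333 / 5 = 69.3667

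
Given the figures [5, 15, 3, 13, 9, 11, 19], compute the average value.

10.7143

Step 1: Sum all values: 5 + 15 + 3 + 13 + 9 + 11 + 19 = 75
Step 2: Count the number of values: n = 7
Step 3: Mean = sum / n = 75 / 7 = 10.7143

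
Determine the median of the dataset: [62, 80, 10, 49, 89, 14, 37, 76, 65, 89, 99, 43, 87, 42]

63.5

Step 1: Sort the data in ascending order: [10, 14, 37, 42, 43, 49, 62, 65, 76, 80, 87, 89, 89, 99]
Step 2: The number of values is n = 14.
Step 3: Since n is even, the median is the average of positions 7 and 8:
  Median = (62 + 65) / 2 = 63.5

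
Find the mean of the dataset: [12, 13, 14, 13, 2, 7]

10.1667

Step 1: Sum all values: 12 + 13 + 14 + 13 + 2 + 7 = 61
Step 2: Count the number of values: n = 6
Step 3: Mean = sum / n = 61 / 6 = 10.1667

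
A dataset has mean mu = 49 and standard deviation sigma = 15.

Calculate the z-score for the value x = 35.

-0.9333

Step 1: Recall the z-score formula: z = (x - mu) / sigma
Step 2: Substitute values: z = (35 - 49) / 15
Step 3: z = -14 / 15 = -0.9333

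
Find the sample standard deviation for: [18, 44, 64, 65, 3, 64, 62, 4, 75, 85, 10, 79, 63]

29.7082

Step 1: Compute the mean: 48.9231
Step 2: Sum of squared deviations from the mean: 10590.9231
Step 3: Sample variance = 10590.9231 / 12 = 882.5769
Step 4: Standard deviation = sqrt(882.5769) = 29.7082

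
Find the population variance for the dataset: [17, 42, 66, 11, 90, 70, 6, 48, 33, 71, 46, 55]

622.6875

Step 1: Compute the mean: (17 + 42 + 66 + 11 + 90 + 70 + 6 + 48 + 33 + 71 + 46 + 55) / 12 = 46.25
Step 2: Compute squared deviations from the mean:
  (17 - 46.25)^2 = 855.5625
  (42 - 46.25)^2 = 18.0625
  (66 - 46.25)^2 = 390.0625
  (11 - 46.25)^2 = 1242.5625
  (90 - 46.25)^2 = 1914.0625
  (70 - 46.25)^2 = 564.0625
  (6 - 46.25)^2 = 1620.0625
  (48 - 46.25)^2 = 3.0625
  (33 - 46.25)^2 = 175.5625
  (71 - 46.25)^2 = 612.5625
  (46 - 46.25)^2 = 0.0625
  (55 - 46.25)^2 = 76.5625
Step 3: Sum of squared deviations = 7472.25
Step 4: Population variance = 7472.25 / 12 = 622.6875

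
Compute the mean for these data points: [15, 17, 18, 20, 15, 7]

15.3333

Step 1: Sum all values: 15 + 17 + 18 + 20 + 15 + 7 = 92
Step 2: Count the number of values: n = 6
Step 3: Mean = sum / n = 92 / 6 = 15.3333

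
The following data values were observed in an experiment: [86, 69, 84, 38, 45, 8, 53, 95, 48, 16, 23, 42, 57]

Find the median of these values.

48

Step 1: Sort the data in ascending order: [8, 16, 23, 38, 42, 45, 48, 53, 57, 69, 84, 86, 95]
Step 2: The number of values is n = 13.
Step 3: Since n is odd, the median is the middle value at position 7: 48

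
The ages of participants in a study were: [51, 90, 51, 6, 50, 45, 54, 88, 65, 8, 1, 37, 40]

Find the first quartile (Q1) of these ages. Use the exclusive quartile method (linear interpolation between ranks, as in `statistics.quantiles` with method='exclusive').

22.5

Step 1: Sort the data: [1, 6, 8, 37, 40, 45, 50, 51, 51, 54, 65, 88, 90]
Step 2: n = 13
Step 3: Using the exclusive quartile method:
  Q1 = 22.5
  Q2 (median) = 50
  Q3 = 59.5
  IQR = Q3 - Q1 = 59.5 - 22.5 = 37
Step 4: Q1 = 22.5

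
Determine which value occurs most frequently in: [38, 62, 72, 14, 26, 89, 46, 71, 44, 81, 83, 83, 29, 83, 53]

83

Step 1: Count the frequency of each value:
  14: appears 1 time(s)
  26: appears 1 time(s)
  29: appears 1 time(s)
  38: appears 1 time(s)
  44: appears 1 time(s)
  46: appears 1 time(s)
  53: appears 1 time(s)
  62: appears 1 time(s)
  71: appears 1 time(s)
  72: appears 1 time(s)
  81: appears 1 time(s)
  83: appears 3 time(s)
  89: appears 1 time(s)
Step 2: The value 83 appears most frequently (3 times).
Step 3: Mode = 83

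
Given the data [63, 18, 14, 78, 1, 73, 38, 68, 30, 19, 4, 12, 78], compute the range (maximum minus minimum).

77

Step 1: Identify the maximum value: max = 78
Step 2: Identify the minimum value: min = 1
Step 3: Range = max - min = 78 - 1 = 77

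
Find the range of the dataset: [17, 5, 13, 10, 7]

12

Step 1: Identify the maximum value: max = 17
Step 2: Identify the minimum value: min = 5
Step 3: Range = max - min = 17 - 5 = 12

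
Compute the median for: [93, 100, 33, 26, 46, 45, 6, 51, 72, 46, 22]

46

Step 1: Sort the data in ascending order: [6, 22, 26, 33, 45, 46, 46, 51, 72, 93, 100]
Step 2: The number of values is n = 11.
Step 3: Since n is odd, the median is the middle value at position 6: 46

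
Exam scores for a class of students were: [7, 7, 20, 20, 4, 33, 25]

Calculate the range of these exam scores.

29

Step 1: Identify the maximum value: max = 33
Step 2: Identify the minimum value: min = 4
Step 3: Range = max - min = 33 - 4 = 29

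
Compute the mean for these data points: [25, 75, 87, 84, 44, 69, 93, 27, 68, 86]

65.8

Step 1: Sum all values: 25 + 75 + 87 + 84 + 44 + 69 + 93 + 27 + 68 + 86 = 658
Step 2: Count the number of values: n = 10
Step 3: Mean = sum / n = 658 / 10 = 65.8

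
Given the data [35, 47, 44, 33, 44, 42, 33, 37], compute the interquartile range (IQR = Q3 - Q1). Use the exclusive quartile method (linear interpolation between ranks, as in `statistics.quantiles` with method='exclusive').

10.5

Step 1: Sort the data: [33, 33, 35, 37, 42, 44, 44, 47]
Step 2: n = 8
Step 3: Using the exclusive quartile method:
  Q1 = 33.5
  Q2 (median) = 39.5
  Q3 = 44
  IQR = Q3 - Q1 = 44 - 33.5 = 10.5
Step 4: IQR = 10.5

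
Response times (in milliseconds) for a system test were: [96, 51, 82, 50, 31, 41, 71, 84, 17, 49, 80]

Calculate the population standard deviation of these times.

23.7873

Step 1: Compute the mean: 59.2727
Step 2: Sum of squared deviations from the mean: 6224.1818
Step 3: Population variance = 6224.1818 / 11 = 565.8347
Step 4: Standard deviation = sqrt(565.8347) = 23.7873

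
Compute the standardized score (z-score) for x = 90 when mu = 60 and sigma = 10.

3

Step 1: Recall the z-score formula: z = (x - mu) / sigma
Step 2: Substitute values: z = (90 - 60) / 10
Step 3: z = 30 / 10 = 3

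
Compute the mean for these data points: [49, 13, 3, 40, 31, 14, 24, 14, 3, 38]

22.9

Step 1: Sum all values: 49 + 13 + 3 + 40 + 31 + 14 + 24 + 14 + 3 + 38 = 229
Step 2: Count the number of values: n = 10
Step 3: Mean = sum / n = 229 / 10 = 22.9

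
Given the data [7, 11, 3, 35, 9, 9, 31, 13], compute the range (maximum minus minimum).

32

Step 1: Identify the maximum value: max = 35
Step 2: Identify the minimum value: min = 3
Step 3: Range = max - min = 35 - 3 = 32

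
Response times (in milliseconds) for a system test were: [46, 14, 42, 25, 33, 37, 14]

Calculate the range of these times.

32

Step 1: Identify the maximum value: max = 46
Step 2: Identify the minimum value: min = 14
Step 3: Range = max - min = 46 - 14 = 32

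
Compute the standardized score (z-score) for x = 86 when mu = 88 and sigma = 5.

-0.4

Step 1: Recall the z-score formula: z = (x - mu) / sigma
Step 2: Substitute values: z = (86 - 88) / 5
Step 3: z = -2 / 5 = -0.4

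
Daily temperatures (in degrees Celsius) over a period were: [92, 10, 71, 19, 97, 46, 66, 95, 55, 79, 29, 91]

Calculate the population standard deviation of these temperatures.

29.418

Step 1: Compute the mean: 62.5
Step 2: Sum of squared deviations from the mean: 10385
Step 3: Population variance = 10385 / 12 = 865.4167
Step 4: Standard deviation = sqrt(865.4167) = 29.418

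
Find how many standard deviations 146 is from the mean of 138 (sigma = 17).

0.4706

Step 1: Recall the z-score formula: z = (x - mu) / sigma
Step 2: Substitute values: z = (146 - 138) / 17
Step 3: z = 8 / 17 = 0.4706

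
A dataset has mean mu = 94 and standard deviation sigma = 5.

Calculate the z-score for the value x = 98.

0.8

Step 1: Recall the z-score formula: z = (x - mu) / sigma
Step 2: Substitute values: z = (98 - 94) / 5
Step 3: z = 4 / 5 = 0.8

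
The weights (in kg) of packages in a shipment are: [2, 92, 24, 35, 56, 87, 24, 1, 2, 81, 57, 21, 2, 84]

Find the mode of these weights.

2

Step 1: Count the frequency of each value:
  1: appears 1 time(s)
  2: appears 3 time(s)
  21: appears 1 time(s)
  24: appears 2 time(s)
  35: appears 1 time(s)
  56: appears 1 time(s)
  57: appears 1 time(s)
  81: appears 1 time(s)
  84: appears 1 time(s)
  87: appears 1 time(s)
  92: appears 1 time(s)
Step 2: The value 2 appears most frequently (3 times).
Step 3: Mode = 2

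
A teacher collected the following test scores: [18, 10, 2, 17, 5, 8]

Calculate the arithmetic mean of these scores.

10

Step 1: Sum all values: 18 + 10 + 2 + 17 + 5 + 8 = 60
Step 2: Count the number of values: n = 6
Step 3: Mean = sum / n = 60 / 6 = 10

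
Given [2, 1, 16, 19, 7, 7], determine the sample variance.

53.8667

Step 1: Compute the mean: (2 + 1 + 16 + 19 + 7 + 7) / 6 = 8.6667
Step 2: Compute squared deviations from the mean:
  (2 - 8.6667)^2 = 44.4444
  (1 - 8.6667)^2 = 58.7778
  (16 - 8.6667)^2 = 53.7778
  (19 - 8.6667)^2 = 106.7778
  (7 - 8.6667)^2 = 2.7778
  (7 - 8.6667)^2 = 2.7778
Step 3: Sum of squared deviations = 269.3333
Step 4: Sample variance = 269.3333 / 5 = 53.8667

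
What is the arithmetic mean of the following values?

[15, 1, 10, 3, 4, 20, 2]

7.8571

Step 1: Sum all values: 15 + 1 + 10 + 3 + 4 + 20 + 2 = 55
Step 2: Count the number of values: n = 7
Step 3: Mean = sum / n = 55 / 7 = 7.8571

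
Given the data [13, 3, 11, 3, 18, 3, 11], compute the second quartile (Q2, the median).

11

Step 1: Sort the data: [3, 3, 3, 11, 11, 13, 18]
Step 2: n = 7
Step 3: Q2 is the median. Since n is odd, it is the middle value at position 4: 11
Step 4: Q2 = 11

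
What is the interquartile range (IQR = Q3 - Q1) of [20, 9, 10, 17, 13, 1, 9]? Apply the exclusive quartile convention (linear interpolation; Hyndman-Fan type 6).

8

Step 1: Sort the data: [1, 9, 9, 10, 13, 17, 20]
Step 2: n = 7
Step 3: Using the exclusive quartile method:
  Q1 = 9
  Q2 (median) = 10
  Q3 = 17
  IQR = Q3 - Q1 = 17 - 9 = 8
Step 4: IQR = 8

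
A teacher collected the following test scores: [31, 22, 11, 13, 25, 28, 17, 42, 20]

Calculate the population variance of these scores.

82.6173

Step 1: Compute the mean: (31 + 22 + 11 + 13 + 25 + 28 + 17 + 42 + 20) / 9 = 23.2222
Step 2: Compute squared deviations from the mean:
  (31 - 23.2222)^2 = 60.4938
  (22 - 23.2222)^2 = 1.4938
  (11 - 23.2222)^2 = 149.3827
  (13 - 23.2222)^2 = 104.4938
  (25 - 23.2222)^2 = 3.1605
  (28 - 23.2222)^2 = 22.8272
  (17 - 23.2222)^2 = 38.716
  (42 - 23.2222)^2 = 352.6049
  (20 - 23.2222)^2 = 10.3827
Step 3: Sum of squared deviations = 743.5556
Step 4: Population variance = 743.5556 / 9 = 82.6173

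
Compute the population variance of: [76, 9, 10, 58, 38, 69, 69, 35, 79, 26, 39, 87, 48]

616.8639

Step 1: Compute the mean: (76 + 9 + 10 + 58 + 38 + 69 + 69 + 35 + 79 + 26 + 39 + 87 + 48) / 13 = 49.4615
Step 2: Compute squared deviations from the mean:
  (76 - 49.4615)^2 = 704.2899
  (9 - 49.4615)^2 = 1637.1361
  (10 - 49.4615)^2 = 1557.213
  (58 - 49.4615)^2 = 72.9053
  (38 - 49.4615)^2 = 131.3669
  (69 - 49.4615)^2 = 381.7515
  (69 - 49.4615)^2 = 381.7515
  (35 - 49.4615)^2 = 209.1361
  (79 - 49.4615)^2 = 872.5207
  (26 - 49.4615)^2 = 550.4438
  (39 - 49.4615)^2 = 109.4438
  (87 - 49.4615)^2 = 1409.1361
  (48 - 49.4615)^2 = 2.1361
Step 3: Sum of squared deviations = 8019.2308
Step 4: Population variance = 8019.2308 / 13 = 616.8639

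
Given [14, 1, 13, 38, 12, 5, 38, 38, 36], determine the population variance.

215.3333

Step 1: Compute the mean: (14 + 1 + 13 + 38 + 12 + 5 + 38 + 38 + 36) / 9 = 21.6667
Step 2: Compute squared deviations from the mean:
  (14 - 21.6667)^2 = 58.7778
  (1 - 21.6667)^2 = 427.1111
  (13 - 21.6667)^2 = 75.1111
  (38 - 21.6667)^2 = 266.7778
  (12 - 21.6667)^2 = 93.4444
  (5 - 21.6667)^2 = 277.7778
  (38 - 21.6667)^2 = 266.7778
  (38 - 21.6667)^2 = 266.7778
  (36 - 21.6667)^2 = 205.4444
Step 3: Sum of squared deviations = 1938
Step 4: Population variance = 1938 / 9 = 215.3333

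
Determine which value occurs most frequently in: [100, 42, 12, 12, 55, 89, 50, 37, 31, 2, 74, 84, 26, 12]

12

Step 1: Count the frequency of each value:
  2: appears 1 time(s)
  12: appears 3 time(s)
  26: appears 1 time(s)
  31: appears 1 time(s)
  37: appears 1 time(s)
  42: appears 1 time(s)
  50: appears 1 time(s)
  55: appears 1 time(s)
  74: appears 1 time(s)
  84: appears 1 time(s)
  89: appears 1 time(s)
  100: appears 1 time(s)
Step 2: The value 12 appears most frequently (3 times).
Step 3: Mode = 12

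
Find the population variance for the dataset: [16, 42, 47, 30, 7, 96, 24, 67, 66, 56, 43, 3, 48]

635.7633

Step 1: Compute the mean: (16 + 42 + 47 + 30 + 7 + 96 + 24 + 67 + 66 + 56 + 43 + 3 + 48) / 13 = 41.9231
Step 2: Compute squared deviations from the mean:
  (16 - 41.9231)^2 = 672.0059
  (42 - 41.9231)^2 = 0.0059
  (47 - 41.9231)^2 = 25.7751
  (30 - 41.9231)^2 = 142.1598
  (7 - 41.9231)^2 = 1219.6213
  (96 - 41.9231)^2 = 2924.3136
  (24 - 41.9231)^2 = 321.2367
  (67 - 41.9231)^2 = 628.8521
  (66 - 41.9231)^2 = 579.6982
  (56 - 41.9231)^2 = 198.1598
  (43 - 41.9231)^2 = 1.1598
  (3 - 41.9231)^2 = 1515.0059
  (48 - 41.9231)^2 = 36.929
Step 3: Sum of squared deviations = 8264.9231
Step 4: Population variance = 8264.9231 / 13 = 635.7633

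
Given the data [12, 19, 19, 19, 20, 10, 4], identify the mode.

19

Step 1: Count the frequency of each value:
  4: appears 1 time(s)
  10: appears 1 time(s)
  12: appears 1 time(s)
  19: appears 3 time(s)
  20: appears 1 time(s)
Step 2: The value 19 appears most frequently (3 times).
Step 3: Mode = 19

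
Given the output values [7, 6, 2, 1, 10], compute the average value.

5.2

Step 1: Sum all values: 7 + 6 + 2 + 1 + 10 = 26
Step 2: Count the number of values: n = 5
Step 3: Mean = sum / n = 26 / 5 = 5.2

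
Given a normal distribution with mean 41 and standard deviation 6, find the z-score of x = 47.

1

Step 1: Recall the z-score formula: z = (x - mu) / sigma
Step 2: Substitute values: z = (47 - 41) / 6
Step 3: z = 6 / 6 = 1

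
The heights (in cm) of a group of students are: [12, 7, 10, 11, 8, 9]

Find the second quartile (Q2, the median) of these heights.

9.5

Step 1: Sort the data: [7, 8, 9, 10, 11, 12]
Step 2: n = 6
Step 3: Q2 is the median. Since n is even, it is the average of the values at positions 3 and 4:
  Q2 = (9 + 10) / 2 = 9.5
Step 4: Q2 = 9.5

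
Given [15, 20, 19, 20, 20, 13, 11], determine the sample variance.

14.4762

Step 1: Compute the mean: (15 + 20 + 19 + 20 + 20 + 13 + 11) / 7 = 16.8571
Step 2: Compute squared deviations from the mean:
  (15 - 16.8571)^2 = 3.449
  (20 - 16.8571)^2 = 9.8776
  (19 - 16.8571)^2 = 4.5918
  (20 - 16.8571)^2 = 9.8776
  (20 - 16.8571)^2 = 9.8776
  (13 - 16.8571)^2 = 14.8776
  (11 - 16.8571)^2 = 34.3061
Step 3: Sum of squared deviations = 86.8571
Step 4: Sample variance = 86.8571 / 6 = 14.4762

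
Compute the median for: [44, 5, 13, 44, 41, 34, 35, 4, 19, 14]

26.5

Step 1: Sort the data in ascending order: [4, 5, 13, 14, 19, 34, 35, 41, 44, 44]
Step 2: The number of values is n = 10.
Step 3: Since n is even, the median is the average of positions 5 and 6:
  Median = (19 + 34) / 2 = 26.5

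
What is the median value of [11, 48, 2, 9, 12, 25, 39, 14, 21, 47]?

17.5

Step 1: Sort the data in ascending order: [2, 9, 11, 12, 14, 21, 25, 39, 47, 48]
Step 2: The number of values is n = 10.
Step 3: Since n is even, the median is the average of positions 5 and 6:
  Median = (14 + 21) / 2 = 17.5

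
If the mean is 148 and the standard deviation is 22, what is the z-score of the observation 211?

2.8636

Step 1: Recall the z-score formula: z = (x - mu) / sigma
Step 2: Substitute values: z = (211 - 148) / 22
Step 3: z = 63 / 22 = 2.8636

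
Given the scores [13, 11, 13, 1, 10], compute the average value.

9.6

Step 1: Sum all values: 13 + 11 + 13 + 1 + 10 = 48
Step 2: Count the number of values: n = 5
Step 3: Mean = sum / n = 48 / 5 = 9.6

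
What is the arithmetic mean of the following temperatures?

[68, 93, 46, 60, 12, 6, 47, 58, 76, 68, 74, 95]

58.5833

Step 1: Sum all values: 68 + 93 + 46 + 60 + 12 + 6 + 47 + 58 + 76 + 68 + 74 + 95 = 703
Step 2: Count the number of values: n = 12
Step 3: Mean = sum / n = 703 / 12 = 58.5833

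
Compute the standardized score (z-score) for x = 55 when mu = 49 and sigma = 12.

0.5

Step 1: Recall the z-score formula: z = (x - mu) / sigma
Step 2: Substitute values: z = (55 - 49) / 12
Step 3: z = 6 / 12 = 0.5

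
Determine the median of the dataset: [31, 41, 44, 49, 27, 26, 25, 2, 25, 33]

29

Step 1: Sort the data in ascending order: [2, 25, 25, 26, 27, 31, 33, 41, 44, 49]
Step 2: The number of values is n = 10.
Step 3: Since n is even, the median is the average of positions 5 and 6:
  Median = (27 + 31) / 2 = 29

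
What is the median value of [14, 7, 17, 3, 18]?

14

Step 1: Sort the data in ascending order: [3, 7, 14, 17, 18]
Step 2: The number of values is n = 5.
Step 3: Since n is odd, the median is the middle value at position 3: 14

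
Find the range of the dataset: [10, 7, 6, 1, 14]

13

Step 1: Identify the maximum value: max = 14
Step 2: Identify the minimum value: min = 1
Step 3: Range = max - min = 14 - 1 = 13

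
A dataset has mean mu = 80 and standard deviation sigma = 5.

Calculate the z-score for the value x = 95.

3

Step 1: Recall the z-score formula: z = (x - mu) / sigma
Step 2: Substitute values: z = (95 - 80) / 5
Step 3: z = 15 / 5 = 3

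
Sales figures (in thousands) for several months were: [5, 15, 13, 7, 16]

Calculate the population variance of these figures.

19.36

Step 1: Compute the mean: (5 + 15 + 13 + 7 + 16) / 5 = 11.2
Step 2: Compute squared deviations from the mean:
  (5 - 11.2)^2 = 38.44
  (15 - 11.2)^2 = 14.44
  (13 - 11.2)^2 = 3.24
  (7 - 11.2)^2 = 17.64
  (16 - 11.2)^2 = 23.04
Step 3: Sum of squared deviations = 96.8
Step 4: Population variance = 96.8 / 5 = 19.36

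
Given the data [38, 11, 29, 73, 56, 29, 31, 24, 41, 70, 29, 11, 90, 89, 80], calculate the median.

38

Step 1: Sort the data in ascending order: [11, 11, 24, 29, 29, 29, 31, 38, 41, 56, 70, 73, 80, 89, 90]
Step 2: The number of values is n = 15.
Step 3: Since n is odd, the median is the middle value at position 8: 38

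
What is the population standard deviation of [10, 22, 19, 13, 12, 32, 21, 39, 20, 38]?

9.9015

Step 1: Compute the mean: 22.6
Step 2: Sum of squared deviations from the mean: 980.4
Step 3: Population variance = 980.4 / 10 = 98.04
Step 4: Standard deviation = sqrt(98.04) = 9.9015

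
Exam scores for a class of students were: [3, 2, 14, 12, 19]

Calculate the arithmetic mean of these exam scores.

10

Step 1: Sum all values: 3 + 2 + 14 + 12 + 19 = 50
Step 2: Count the number of values: n = 5
Step 3: Mean = sum / n = 50 / 5 = 10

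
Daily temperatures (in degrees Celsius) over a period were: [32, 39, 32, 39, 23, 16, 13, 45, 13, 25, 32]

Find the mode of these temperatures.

32

Step 1: Count the frequency of each value:
  13: appears 2 time(s)
  16: appears 1 time(s)
  23: appears 1 time(s)
  25: appears 1 time(s)
  32: appears 3 time(s)
  39: appears 2 time(s)
  45: appears 1 time(s)
Step 2: The value 32 appears most frequently (3 times).
Step 3: Mode = 32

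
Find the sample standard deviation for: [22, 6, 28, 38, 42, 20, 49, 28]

13.6846

Step 1: Compute the mean: 29.125
Step 2: Sum of squared deviations from the mean: 1310.875
Step 3: Sample variance = 1310.875 / 7 = 187.2679
Step 4: Standard deviation = sqrt(187.2679) = 13.6846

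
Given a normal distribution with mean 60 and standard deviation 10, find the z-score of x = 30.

-3

Step 1: Recall the z-score formula: z = (x - mu) / sigma
Step 2: Substitute values: z = (30 - 60) / 10
Step 3: z = -30 / 10 = -3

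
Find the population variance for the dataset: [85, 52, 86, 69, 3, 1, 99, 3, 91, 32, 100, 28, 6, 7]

1484.0612

Step 1: Compute the mean: (85 + 52 + 86 + 69 + 3 + 1 + 99 + 3 + 91 + 32 + 100 + 28 + 6 + 7) / 14 = 47.2857
Step 2: Compute squared deviations from the mean:
  (85 - 47.2857)^2 = 1422.3673
  (52 - 47.2857)^2 = 22.2245
  (86 - 47.2857)^2 = 1498.7959
  (69 - 47.2857)^2 = 471.5102
  (3 - 47.2857)^2 = 1961.2245
  (1 - 47.2857)^2 = 2142.3673
  (99 - 47.2857)^2 = 2674.3673
  (3 - 47.2857)^2 = 1961.2245
  (91 - 47.2857)^2 = 1910.9388
  (32 - 47.2857)^2 = 233.6531
  (100 - 47.2857)^2 = 2778.7959
  (28 - 47.2857)^2 = 371.9388
  (6 - 47.2857)^2 = 1704.5102
  (7 - 47.2857)^2 = 1622.9388
Step 3: Sum of squared deviations = 20776.8571
Step 4: Population variance = 20776.8571 / 14 = 1484.0612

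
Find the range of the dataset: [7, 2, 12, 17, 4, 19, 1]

18

Step 1: Identify the maximum value: max = 19
Step 2: Identify the minimum value: min = 1
Step 3: Range = max - min = 19 - 1 = 18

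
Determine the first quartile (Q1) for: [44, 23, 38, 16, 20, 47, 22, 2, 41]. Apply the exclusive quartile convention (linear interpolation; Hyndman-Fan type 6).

18

Step 1: Sort the data: [2, 16, 20, 22, 23, 38, 41, 44, 47]
Step 2: n = 9
Step 3: Using the exclusive quartile method:
  Q1 = 18
  Q2 (median) = 23
  Q3 = 42.5
  IQR = Q3 - Q1 = 42.5 - 18 = 24.5
Step 4: Q1 = 18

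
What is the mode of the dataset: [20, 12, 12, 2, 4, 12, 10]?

12

Step 1: Count the frequency of each value:
  2: appears 1 time(s)
  4: appears 1 time(s)
  10: appears 1 time(s)
  12: appears 3 time(s)
  20: appears 1 time(s)
Step 2: The value 12 appears most frequently (3 times).
Step 3: Mode = 12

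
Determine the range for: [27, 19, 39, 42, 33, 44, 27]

25

Step 1: Identify the maximum value: max = 44
Step 2: Identify the minimum value: min = 19
Step 3: Range = max - min = 44 - 19 = 25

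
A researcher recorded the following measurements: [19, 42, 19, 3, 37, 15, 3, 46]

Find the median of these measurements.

19

Step 1: Sort the data in ascending order: [3, 3, 15, 19, 19, 37, 42, 46]
Step 2: The number of values is n = 8.
Step 3: Since n is even, the median is the average of positions 4 and 5:
  Median = (19 + 19) / 2 = 19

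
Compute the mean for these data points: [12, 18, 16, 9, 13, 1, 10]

11.2857

Step 1: Sum all values: 12 + 18 + 16 + 9 + 13 + 1 + 10 = 79
Step 2: Count the number of values: n = 7
Step 3: Mean = sum / n = 79 / 7 = 11.2857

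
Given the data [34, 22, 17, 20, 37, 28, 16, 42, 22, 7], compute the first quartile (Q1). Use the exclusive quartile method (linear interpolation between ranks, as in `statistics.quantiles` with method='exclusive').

16.75

Step 1: Sort the data: [7, 16, 17, 20, 22, 22, 28, 34, 37, 42]
Step 2: n = 10
Step 3: Using the exclusive quartile method:
  Q1 = 16.75
  Q2 (median) = 22
  Q3 = 34.75
  IQR = Q3 - Q1 = 34.75 - 16.75 = 18
Step 4: Q1 = 16.75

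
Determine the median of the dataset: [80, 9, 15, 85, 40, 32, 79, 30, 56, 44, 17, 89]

42

Step 1: Sort the data in ascending order: [9, 15, 17, 30, 32, 40, 44, 56, 79, 80, 85, 89]
Step 2: The number of values is n = 12.
Step 3: Since n is even, the median is the average of positions 6 and 7:
  Median = (40 + 44) / 2 = 42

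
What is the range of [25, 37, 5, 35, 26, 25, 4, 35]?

33

Step 1: Identify the maximum value: max = 37
Step 2: Identify the minimum value: min = 4
Step 3: Range = max - min = 37 - 4 = 33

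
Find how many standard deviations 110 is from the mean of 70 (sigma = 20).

2

Step 1: Recall the z-score formula: z = (x - mu) / sigma
Step 2: Substitute values: z = (110 - 70) / 20
Step 3: z = 40 / 20 = 2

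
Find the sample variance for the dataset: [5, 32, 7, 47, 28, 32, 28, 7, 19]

204.9444

Step 1: Compute the mean: (5 + 32 + 7 + 47 + 28 + 32 + 28 + 7 + 19) / 9 = 22.7778
Step 2: Compute squared deviations from the mean:
  (5 - 22.7778)^2 = 316.0494
  (32 - 22.7778)^2 = 85.0494
  (7 - 22.7778)^2 = 248.9383
  (47 - 22.7778)^2 = 586.716
  (28 - 22.7778)^2 = 27.2716
  (32 - 22.7778)^2 = 85.0494
  (28 - 22.7778)^2 = 27.2716
  (7 - 22.7778)^2 = 248.9383
  (19 - 22.7778)^2 = 14.2716
Step 3: Sum of squared deviations = 1639.5556
Step 4: Sample variance = 1639.5556 / 8 = 204.9444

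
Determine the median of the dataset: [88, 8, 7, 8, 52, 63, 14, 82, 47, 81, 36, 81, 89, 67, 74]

63

Step 1: Sort the data in ascending order: [7, 8, 8, 14, 36, 47, 52, 63, 67, 74, 81, 81, 82, 88, 89]
Step 2: The number of values is n = 15.
Step 3: Since n is odd, the median is the middle value at position 8: 63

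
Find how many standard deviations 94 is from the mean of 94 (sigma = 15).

0

Step 1: Recall the z-score formula: z = (x - mu) / sigma
Step 2: Substitute values: z = (94 - 94) / 15
Step 3: z = 0 / 15 = 0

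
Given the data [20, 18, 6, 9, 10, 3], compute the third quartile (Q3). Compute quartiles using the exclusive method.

18.5

Step 1: Sort the data: [3, 6, 9, 10, 18, 20]
Step 2: n = 6
Step 3: Using the exclusive quartile method:
  Q1 = 5.25
  Q2 (median) = 9.5
  Q3 = 18.5
  IQR = Q3 - Q1 = 18.5 - 5.25 = 13.25
Step 4: Q3 = 18.5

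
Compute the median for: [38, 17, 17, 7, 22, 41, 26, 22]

22

Step 1: Sort the data in ascending order: [7, 17, 17, 22, 22, 26, 38, 41]
Step 2: The number of values is n = 8.
Step 3: Since n is even, the median is the average of positions 4 and 5:
  Median = (22 + 22) / 2 = 22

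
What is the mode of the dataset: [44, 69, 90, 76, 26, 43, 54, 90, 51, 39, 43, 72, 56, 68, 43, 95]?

43

Step 1: Count the frequency of each value:
  26: appears 1 time(s)
  39: appears 1 time(s)
  43: appears 3 time(s)
  44: appears 1 time(s)
  51: appears 1 time(s)
  54: appears 1 time(s)
  56: appears 1 time(s)
  68: appears 1 time(s)
  69: appears 1 time(s)
  72: appears 1 time(s)
  76: appears 1 time(s)
  90: appears 2 time(s)
  95: appears 1 time(s)
Step 2: The value 43 appears most frequently (3 times).
Step 3: Mode = 43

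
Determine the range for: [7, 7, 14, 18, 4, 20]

16

Step 1: Identify the maximum value: max = 20
Step 2: Identify the minimum value: min = 4
Step 3: Range = max - min = 20 - 4 = 16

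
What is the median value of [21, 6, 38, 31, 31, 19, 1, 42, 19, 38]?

26

Step 1: Sort the data in ascending order: [1, 6, 19, 19, 21, 31, 31, 38, 38, 42]
Step 2: The number of values is n = 10.
Step 3: Since n is even, the median is the average of positions 5 and 6:
  Median = (21 + 31) / 2 = 26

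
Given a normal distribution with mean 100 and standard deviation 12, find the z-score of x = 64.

-3

Step 1: Recall the z-score formula: z = (x - mu) / sigma
Step 2: Substitute values: z = (64 - 100) / 12
Step 3: z = -36 / 12 = -3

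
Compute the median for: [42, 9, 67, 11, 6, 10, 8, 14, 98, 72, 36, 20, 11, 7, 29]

14

Step 1: Sort the data in ascending order: [6, 7, 8, 9, 10, 11, 11, 14, 20, 29, 36, 42, 67, 72, 98]
Step 2: The number of values is n = 15.
Step 3: Since n is odd, the median is the middle value at position 8: 14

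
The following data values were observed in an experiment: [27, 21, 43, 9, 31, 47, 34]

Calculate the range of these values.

38

Step 1: Identify the maximum value: max = 47
Step 2: Identify the minimum value: min = 9
Step 3: Range = max - min = 47 - 9 = 38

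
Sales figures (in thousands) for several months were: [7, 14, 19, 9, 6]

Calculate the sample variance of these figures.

29.5

Step 1: Compute the mean: (7 + 14 + 19 + 9 + 6) / 5 = 11
Step 2: Compute squared deviations from the mean:
  (7 - 11)^2 = 16
  (14 - 11)^2 = 9
  (19 - 11)^2 = 64
  (9 - 11)^2 = 4
  (6 - 11)^2 = 25
Step 3: Sum of squared deviations = 118
Step 4: Sample variance = 118 / 4 = 29.5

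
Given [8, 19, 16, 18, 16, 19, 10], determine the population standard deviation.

4.0858

Step 1: Compute the mean: 15.1429
Step 2: Sum of squared deviations from the mean: 116.8571
Step 3: Population variance = 116.8571 / 7 = 16.6939
Step 4: Standard deviation = sqrt(16.6939) = 4.0858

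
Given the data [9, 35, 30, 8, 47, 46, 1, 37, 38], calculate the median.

35

Step 1: Sort the data in ascending order: [1, 8, 9, 30, 35, 37, 38, 46, 47]
Step 2: The number of values is n = 9.
Step 3: Since n is odd, the median is the middle value at position 5: 35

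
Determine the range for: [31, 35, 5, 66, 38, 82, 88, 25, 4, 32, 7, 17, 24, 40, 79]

84

Step 1: Identify the maximum value: max = 88
Step 2: Identify the minimum value: min = 4
Step 3: Range = max - min = 88 - 4 = 84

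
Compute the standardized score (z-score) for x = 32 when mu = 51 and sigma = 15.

-1.2667

Step 1: Recall the z-score formula: z = (x - mu) / sigma
Step 2: Substitute values: z = (32 - 51) / 15
Step 3: z = -19 / 15 = -1.2667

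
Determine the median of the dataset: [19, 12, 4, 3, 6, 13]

9

Step 1: Sort the data in ascending order: [3, 4, 6, 12, 13, 19]
Step 2: The number of values is n = 6.
Step 3: Since n is even, the median is the average of positions 3 and 4:
  Median = (6 + 12) / 2 = 9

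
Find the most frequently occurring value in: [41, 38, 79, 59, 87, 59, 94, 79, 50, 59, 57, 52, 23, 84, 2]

59

Step 1: Count the frequency of each value:
  2: appears 1 time(s)
  23: appears 1 time(s)
  38: appears 1 time(s)
  41: appears 1 time(s)
  50: appears 1 time(s)
  52: appears 1 time(s)
  57: appears 1 time(s)
  59: appears 3 time(s)
  79: appears 2 time(s)
  84: appears 1 time(s)
  87: appears 1 time(s)
  94: appears 1 time(s)
Step 2: The value 59 appears most frequently (3 times).
Step 3: Mode = 59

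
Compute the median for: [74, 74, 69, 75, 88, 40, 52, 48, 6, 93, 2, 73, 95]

73

Step 1: Sort the data in ascending order: [2, 6, 40, 48, 52, 69, 73, 74, 74, 75, 88, 93, 95]
Step 2: The number of values is n = 13.
Step 3: Since n is odd, the median is the middle value at position 7: 73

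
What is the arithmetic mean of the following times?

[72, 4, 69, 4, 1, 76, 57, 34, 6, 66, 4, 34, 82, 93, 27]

41.9333

Step 1: Sum all values: 72 + 4 + 69 + 4 + 1 + 76 + 57 + 34 + 6 + 66 + 4 + 34 + 82 + 93 + 27 = 629
Step 2: Count the number of values: n = 15
Step 3: Mean = sum / n = 629 / 15 = 41.9333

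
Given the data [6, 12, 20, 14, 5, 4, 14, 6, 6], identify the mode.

6

Step 1: Count the frequency of each value:
  4: appears 1 time(s)
  5: appears 1 time(s)
  6: appears 3 time(s)
  12: appears 1 time(s)
  14: appears 2 time(s)
  20: appears 1 time(s)
Step 2: The value 6 appears most frequently (3 times).
Step 3: Mode = 6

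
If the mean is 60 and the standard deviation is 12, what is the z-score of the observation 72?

1

Step 1: Recall the z-score formula: z = (x - mu) / sigma
Step 2: Substitute values: z = (72 - 60) / 12
Step 3: z = 12 / 12 = 1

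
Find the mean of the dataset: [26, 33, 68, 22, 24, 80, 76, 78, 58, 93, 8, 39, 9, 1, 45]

44

Step 1: Sum all values: 26 + 33 + 68 + 22 + 24 + 80 + 76 + 78 + 58 + 93 + 8 + 39 + 9 + 1 + 45 = 660
Step 2: Count the number of values: n = 15
Step 3: Mean = sum / n = 660 / 15 = 44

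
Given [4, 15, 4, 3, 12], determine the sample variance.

30.3

Step 1: Compute the mean: (4 + 15 + 4 + 3 + 12) / 5 = 7.6
Step 2: Compute squared deviations from the mean:
  (4 - 7.6)^2 = 12.96
  (15 - 7.6)^2 = 54.76
  (4 - 7.6)^2 = 12.96
  (3 - 7.6)^2 = 21.16
  (12 - 7.6)^2 = 19.36
Step 3: Sum of squared deviations = 121.2
Step 4: Sample variance = 121.2 / 4 = 30.3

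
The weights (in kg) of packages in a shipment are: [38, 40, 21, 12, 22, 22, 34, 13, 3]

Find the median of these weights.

22

Step 1: Sort the data in ascending order: [3, 12, 13, 21, 22, 22, 34, 38, 40]
Step 2: The number of values is n = 9.
Step 3: Since n is odd, the median is the middle value at position 5: 22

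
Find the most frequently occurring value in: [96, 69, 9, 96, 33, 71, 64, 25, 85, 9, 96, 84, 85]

96

Step 1: Count the frequency of each value:
  9: appears 2 time(s)
  25: appears 1 time(s)
  33: appears 1 time(s)
  64: appears 1 time(s)
  69: appears 1 time(s)
  71: appears 1 time(s)
  84: appears 1 time(s)
  85: appears 2 time(s)
  96: appears 3 time(s)
Step 2: The value 96 appears most frequently (3 times).
Step 3: Mode = 96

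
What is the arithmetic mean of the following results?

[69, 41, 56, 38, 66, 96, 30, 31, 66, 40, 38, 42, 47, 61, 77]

53.2

Step 1: Sum all values: 69 + 41 + 56 + 38 + 66 + 96 + 30 + 31 + 66 + 40 + 38 + 42 + 47 + 61 + 77 = 798
Step 2: Count the number of values: n = 15
Step 3: Mean = sum / n = 798 / 15 = 53.2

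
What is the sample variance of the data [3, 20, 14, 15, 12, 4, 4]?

44.2381

Step 1: Compute the mean: (3 + 20 + 14 + 15 + 12 + 4 + 4) / 7 = 10.2857
Step 2: Compute squared deviations from the mean:
  (3 - 10.2857)^2 = 53.0816
  (20 - 10.2857)^2 = 94.3673
  (14 - 10.2857)^2 = 13.7959
  (15 - 10.2857)^2 = 22.2245
  (12 - 10.2857)^2 = 2.9388
  (4 - 10.2857)^2 = 39.5102
  (4 - 10.2857)^2 = 39.5102
Step 3: Sum of squared deviations = 265.4286
Step 4: Sample variance = 265.4286 / 6 = 44.2381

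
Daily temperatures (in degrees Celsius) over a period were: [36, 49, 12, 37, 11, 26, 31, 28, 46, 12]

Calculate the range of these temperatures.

38

Step 1: Identify the maximum value: max = 49
Step 2: Identify the minimum value: min = 11
Step 3: Range = max - min = 49 - 11 = 38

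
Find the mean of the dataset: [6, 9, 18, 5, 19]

11.4

Step 1: Sum all values: 6 + 9 + 18 + 5 + 19 = 57
Step 2: Count the number of values: n = 5
Step 3: Mean = sum / n = 57 / 5 = 11.4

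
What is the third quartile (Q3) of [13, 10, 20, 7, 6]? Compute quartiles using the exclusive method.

16.5

Step 1: Sort the data: [6, 7, 10, 13, 20]
Step 2: n = 5
Step 3: Using the exclusive quartile method:
  Q1 = 6.5
  Q2 (median) = 10
  Q3 = 16.5
  IQR = Q3 - Q1 = 16.5 - 6.5 = 10
Step 4: Q3 = 16.5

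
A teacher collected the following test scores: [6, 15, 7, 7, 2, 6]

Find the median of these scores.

6.5

Step 1: Sort the data in ascending order: [2, 6, 6, 7, 7, 15]
Step 2: The number of values is n = 6.
Step 3: Since n is even, the median is the average of positions 3 and 4:
  Median = (6 + 7) / 2 = 6.5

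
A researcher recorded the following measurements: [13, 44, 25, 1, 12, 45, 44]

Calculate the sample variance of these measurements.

333.2381

Step 1: Compute the mean: (13 + 44 + 25 + 1 + 12 + 45 + 44) / 7 = 26.2857
Step 2: Compute squared deviations from the mean:
  (13 - 26.2857)^2 = 176.5102
  (44 - 26.2857)^2 = 313.7959
  (25 - 26.2857)^2 = 1.6531
  (1 - 26.2857)^2 = 639.3673
  (12 - 26.2857)^2 = 204.0816
  (45 - 26.2857)^2 = 350.2245
  (44 - 26.2857)^2 = 313.7959
Step 3: Sum of squared deviations = 1999.4286
Step 4: Sample variance = 1999.4286 / 6 = 333.2381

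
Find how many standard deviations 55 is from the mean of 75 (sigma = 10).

-2

Step 1: Recall the z-score formula: z = (x - mu) / sigma
Step 2: Substitute values: z = (55 - 75) / 10
Step 3: z = -20 / 10 = -2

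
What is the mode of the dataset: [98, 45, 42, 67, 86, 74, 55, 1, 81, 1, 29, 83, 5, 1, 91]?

1

Step 1: Count the frequency of each value:
  1: appears 3 time(s)
  5: appears 1 time(s)
  29: appears 1 time(s)
  42: appears 1 time(s)
  45: appears 1 time(s)
  55: appears 1 time(s)
  67: appears 1 time(s)
  74: appears 1 time(s)
  81: appears 1 time(s)
  83: appears 1 time(s)
  86: appears 1 time(s)
  91: appears 1 time(s)
  98: appears 1 time(s)
Step 2: The value 1 appears most frequently (3 times).
Step 3: Mode = 1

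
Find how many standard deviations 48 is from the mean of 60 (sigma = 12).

-1

Step 1: Recall the z-score formula: z = (x - mu) / sigma
Step 2: Substitute values: z = (48 - 60) / 12
Step 3: z = -12 / 12 = -1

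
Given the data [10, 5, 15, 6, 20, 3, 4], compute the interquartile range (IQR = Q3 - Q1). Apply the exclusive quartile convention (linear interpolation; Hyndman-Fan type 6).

11

Step 1: Sort the data: [3, 4, 5, 6, 10, 15, 20]
Step 2: n = 7
Step 3: Using the exclusive quartile method:
  Q1 = 4
  Q2 (median) = 6
  Q3 = 15
  IQR = Q3 - Q1 = 15 - 4 = 11
Step 4: IQR = 11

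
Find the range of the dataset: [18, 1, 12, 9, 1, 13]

17

Step 1: Identify the maximum value: max = 18
Step 2: Identify the minimum value: min = 1
Step 3: Range = max - min = 18 - 1 = 17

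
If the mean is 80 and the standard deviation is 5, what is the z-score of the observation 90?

2

Step 1: Recall the z-score formula: z = (x - mu) / sigma
Step 2: Substitute values: z = (90 - 80) / 5
Step 3: z = 10 / 5 = 2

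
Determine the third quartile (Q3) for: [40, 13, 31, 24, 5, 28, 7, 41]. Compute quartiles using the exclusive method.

37.75

Step 1: Sort the data: [5, 7, 13, 24, 28, 31, 40, 41]
Step 2: n = 8
Step 3: Using the exclusive quartile method:
  Q1 = 8.5
  Q2 (median) = 26
  Q3 = 37.75
  IQR = Q3 - Q1 = 37.75 - 8.5 = 29.25
Step 4: Q3 = 37.75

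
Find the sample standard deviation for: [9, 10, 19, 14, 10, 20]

4.8442

Step 1: Compute the mean: 13.6667
Step 2: Sum of squared deviations from the mean: 117.3333
Step 3: Sample variance = 117.3333 / 5 = 23.4667
Step 4: Standard deviation = sqrt(23.4667) = 4.8442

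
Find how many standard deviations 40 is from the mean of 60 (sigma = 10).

-2

Step 1: Recall the z-score formula: z = (x - mu) / sigma
Step 2: Substitute values: z = (40 - 60) / 10
Step 3: z = -20 / 10 = -2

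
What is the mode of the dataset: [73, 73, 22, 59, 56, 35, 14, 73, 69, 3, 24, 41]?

73

Step 1: Count the frequency of each value:
  3: appears 1 time(s)
  14: appears 1 time(s)
  22: appears 1 time(s)
  24: appears 1 time(s)
  35: appears 1 time(s)
  41: appears 1 time(s)
  56: appears 1 time(s)
  59: appears 1 time(s)
  69: appears 1 time(s)
  73: appears 3 time(s)
Step 2: The value 73 appears most frequently (3 times).
Step 3: Mode = 73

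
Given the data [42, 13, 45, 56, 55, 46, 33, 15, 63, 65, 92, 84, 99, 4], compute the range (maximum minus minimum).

95

Step 1: Identify the maximum value: max = 99
Step 2: Identify the minimum value: min = 4
Step 3: Range = max - min = 99 - 4 = 95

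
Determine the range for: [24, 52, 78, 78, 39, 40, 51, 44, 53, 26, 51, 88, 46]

64

Step 1: Identify the maximum value: max = 88
Step 2: Identify the minimum value: min = 24
Step 3: Range = max - min = 88 - 24 = 64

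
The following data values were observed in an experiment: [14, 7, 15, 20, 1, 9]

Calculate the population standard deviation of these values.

6.1373

Step 1: Compute the mean: 11
Step 2: Sum of squared deviations from the mean: 226
Step 3: Population variance = 226 / 6 = 37.6667
Step 4: Standard deviation = sqrt(37.6667) = 6.1373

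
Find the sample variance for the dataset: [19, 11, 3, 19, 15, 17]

38

Step 1: Compute the mean: (19 + 11 + 3 + 19 + 15 + 17) / 6 = 14
Step 2: Compute squared deviations from the mean:
  (19 - 14)^2 = 25
  (11 - 14)^2 = 9
  (3 - 14)^2 = 121
  (19 - 14)^2 = 25
  (15 - 14)^2 = 1
  (17 - 14)^2 = 9
Step 3: Sum of squared deviations = 190
Step 4: Sample variance = 190 / 5 = 38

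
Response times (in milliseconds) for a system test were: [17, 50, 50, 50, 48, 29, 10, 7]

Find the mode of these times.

50

Step 1: Count the frequency of each value:
  7: appears 1 time(s)
  10: appears 1 time(s)
  17: appears 1 time(s)
  29: appears 1 time(s)
  48: appears 1 time(s)
  50: appears 3 time(s)
Step 2: The value 50 appears most frequently (3 times).
Step 3: Mode = 50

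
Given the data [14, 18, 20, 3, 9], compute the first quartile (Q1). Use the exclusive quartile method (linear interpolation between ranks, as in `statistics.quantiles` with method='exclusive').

6

Step 1: Sort the data: [3, 9, 14, 18, 20]
Step 2: n = 5
Step 3: Using the exclusive quartile method:
  Q1 = 6
  Q2 (median) = 14
  Q3 = 19
  IQR = Q3 - Q1 = 19 - 6 = 13
Step 4: Q1 = 6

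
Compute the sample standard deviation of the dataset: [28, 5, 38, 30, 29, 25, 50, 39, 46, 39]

12.7056

Step 1: Compute the mean: 32.9
Step 2: Sum of squared deviations from the mean: 1452.9
Step 3: Sample variance = 1452.9 / 9 = 161.4333
Step 4: Standard deviation = sqrt(161.4333) = 12.7056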